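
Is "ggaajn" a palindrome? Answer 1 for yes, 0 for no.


Input: ggaajn
Reversed: njaagg
  Compare pos 0 ('g') with pos 5 ('n'): MISMATCH
  Compare pos 1 ('g') with pos 4 ('j'): MISMATCH
  Compare pos 2 ('a') with pos 3 ('a'): match
Result: not a palindrome

0


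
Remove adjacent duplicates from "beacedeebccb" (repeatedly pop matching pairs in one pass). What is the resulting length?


Input: beacedeebccb
Stack-based adjacent duplicate removal:
  Read 'b': push. Stack: b
  Read 'e': push. Stack: be
  Read 'a': push. Stack: bea
  Read 'c': push. Stack: beac
  Read 'e': push. Stack: beace
  Read 'd': push. Stack: beaced
  Read 'e': push. Stack: beacede
  Read 'e': matches stack top 'e' => pop. Stack: beaced
  Read 'b': push. Stack: beacedb
  Read 'c': push. Stack: beacedbc
  Read 'c': matches stack top 'c' => pop. Stack: beacedb
  Read 'b': matches stack top 'b' => pop. Stack: beaced
Final stack: "beaced" (length 6)

6


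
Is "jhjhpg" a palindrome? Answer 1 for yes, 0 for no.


Input: jhjhpg
Reversed: gphjhj
  Compare pos 0 ('j') with pos 5 ('g'): MISMATCH
  Compare pos 1 ('h') with pos 4 ('p'): MISMATCH
  Compare pos 2 ('j') with pos 3 ('h'): MISMATCH
Result: not a palindrome

0


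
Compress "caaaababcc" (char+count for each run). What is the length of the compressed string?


Input: caaaababcc
Runs:
  'c' x 1 => "c1"
  'a' x 4 => "a4"
  'b' x 1 => "b1"
  'a' x 1 => "a1"
  'b' x 1 => "b1"
  'c' x 2 => "c2"
Compressed: "c1a4b1a1b1c2"
Compressed length: 12

12


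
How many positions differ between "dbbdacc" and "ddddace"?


Comparing "dbbdacc" and "ddddace" position by position:
  Position 0: 'd' vs 'd' => same
  Position 1: 'b' vs 'd' => DIFFER
  Position 2: 'b' vs 'd' => DIFFER
  Position 3: 'd' vs 'd' => same
  Position 4: 'a' vs 'a' => same
  Position 5: 'c' vs 'c' => same
  Position 6: 'c' vs 'e' => DIFFER
Positions that differ: 3

3


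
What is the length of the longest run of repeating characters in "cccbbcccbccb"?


Input: "cccbbcccbccb"
Scanning for longest run:
  Position 1 ('c'): continues run of 'c', length=2
  Position 2 ('c'): continues run of 'c', length=3
  Position 3 ('b'): new char, reset run to 1
  Position 4 ('b'): continues run of 'b', length=2
  Position 5 ('c'): new char, reset run to 1
  Position 6 ('c'): continues run of 'c', length=2
  Position 7 ('c'): continues run of 'c', length=3
  Position 8 ('b'): new char, reset run to 1
  Position 9 ('c'): new char, reset run to 1
  Position 10 ('c'): continues run of 'c', length=2
  Position 11 ('b'): new char, reset run to 1
Longest run: 'c' with length 3

3


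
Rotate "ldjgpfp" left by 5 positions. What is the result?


Input: "ldjgpfp", rotate left by 5
First 5 characters: "ldjgp"
Remaining characters: "fp"
Concatenate remaining + first: "fp" + "ldjgp" = "fpldjgp"

fpldjgp


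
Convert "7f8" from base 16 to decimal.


Input: "7f8" in base 16
Positional expansion:
  Digit '7' (value 7) x 16^2 = 1792
  Digit 'f' (value 15) x 16^1 = 240
  Digit '8' (value 8) x 16^0 = 8
Sum = 2040

2040


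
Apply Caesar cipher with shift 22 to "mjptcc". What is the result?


Caesar cipher: shift "mjptcc" by 22
  'm' (pos 12) + 22 = pos 8 = 'i'
  'j' (pos 9) + 22 = pos 5 = 'f'
  'p' (pos 15) + 22 = pos 11 = 'l'
  't' (pos 19) + 22 = pos 15 = 'p'
  'c' (pos 2) + 22 = pos 24 = 'y'
  'c' (pos 2) + 22 = pos 24 = 'y'
Result: iflpyy

iflpyy


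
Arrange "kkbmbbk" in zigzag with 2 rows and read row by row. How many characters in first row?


Zigzag "kkbmbbk" into 2 rows:
Placing characters:
  'k' => row 0
  'k' => row 1
  'b' => row 0
  'm' => row 1
  'b' => row 0
  'b' => row 1
  'k' => row 0
Rows:
  Row 0: "kbbk"
  Row 1: "kmb"
First row length: 4

4


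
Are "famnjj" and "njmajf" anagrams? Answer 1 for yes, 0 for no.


Strings: "famnjj", "njmajf"
Sorted first:  afjjmn
Sorted second: afjjmn
Sorted forms match => anagrams

1


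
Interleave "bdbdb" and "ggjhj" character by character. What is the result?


Interleaving "bdbdb" and "ggjhj":
  Position 0: 'b' from first, 'g' from second => "bg"
  Position 1: 'd' from first, 'g' from second => "dg"
  Position 2: 'b' from first, 'j' from second => "bj"
  Position 3: 'd' from first, 'h' from second => "dh"
  Position 4: 'b' from first, 'j' from second => "bj"
Result: bgdgbjdhbj

bgdgbjdhbj


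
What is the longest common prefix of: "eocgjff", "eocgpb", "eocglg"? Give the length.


Words: eocgjff, eocgpb, eocglg
  Position 0: all 'e' => match
  Position 1: all 'o' => match
  Position 2: all 'c' => match
  Position 3: all 'g' => match
  Position 4: ('j', 'p', 'l') => mismatch, stop
LCP = "eocg" (length 4)

4


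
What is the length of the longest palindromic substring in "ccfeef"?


Input: "ccfeef"
Checking substrings for palindromes:
  [2:6] "feef" (len 4) => palindrome
  [0:2] "cc" (len 2) => palindrome
  [3:5] "ee" (len 2) => palindrome
Longest palindromic substring: "feef" with length 4

4


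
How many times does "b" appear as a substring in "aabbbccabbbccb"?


Searching for "b" in "aabbbccabbbccb"
Scanning each position:
  Position 0: "a" => no
  Position 1: "a" => no
  Position 2: "b" => MATCH
  Position 3: "b" => MATCH
  Position 4: "b" => MATCH
  Position 5: "c" => no
  Position 6: "c" => no
  Position 7: "a" => no
  Position 8: "b" => MATCH
  Position 9: "b" => MATCH
  Position 10: "b" => MATCH
  Position 11: "c" => no
  Position 12: "c" => no
  Position 13: "b" => MATCH
Total occurrences: 7

7


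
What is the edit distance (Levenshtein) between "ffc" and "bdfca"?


Computing edit distance: "ffc" -> "bdfca"
DP table:
           b    d    f    c    a
      0    1    2    3    4    5
  f   1    1    2    2    3    4
  f   2    2    2    2    3    4
  c   3    3    3    3    2    3
Edit distance = dp[3][5] = 3

3


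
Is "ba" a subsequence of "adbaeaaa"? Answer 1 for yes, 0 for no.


Check if "ba" is a subsequence of "adbaeaaa"
Greedy scan:
  Position 0 ('a'): no match needed
  Position 1 ('d'): no match needed
  Position 2 ('b'): matches sub[0] = 'b'
  Position 3 ('a'): matches sub[1] = 'a'
  Position 4 ('e'): no match needed
  Position 5 ('a'): no match needed
  Position 6 ('a'): no match needed
  Position 7 ('a'): no match needed
All 2 characters matched => is a subsequence

1


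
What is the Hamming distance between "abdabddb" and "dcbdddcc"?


Comparing "abdabddb" and "dcbdddcc" position by position:
  Position 0: 'a' vs 'd' => differ
  Position 1: 'b' vs 'c' => differ
  Position 2: 'd' vs 'b' => differ
  Position 3: 'a' vs 'd' => differ
  Position 4: 'b' vs 'd' => differ
  Position 5: 'd' vs 'd' => same
  Position 6: 'd' vs 'c' => differ
  Position 7: 'b' vs 'c' => differ
Total differences (Hamming distance): 7

7


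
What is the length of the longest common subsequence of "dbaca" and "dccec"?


LCS of "dbaca" and "dccec"
DP table:
           d    c    c    e    c
      0    0    0    0    0    0
  d   0    1    1    1    1    1
  b   0    1    1    1    1    1
  a   0    1    1    1    1    1
  c   0    1    2    2    2    2
  a   0    1    2    2    2    2
LCS length = dp[5][5] = 2

2


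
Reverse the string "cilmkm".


Input: cilmkm
Reading characters right to left:
  Position 5: 'm'
  Position 4: 'k'
  Position 3: 'm'
  Position 2: 'l'
  Position 1: 'i'
  Position 0: 'c'
Reversed: mkmlic

mkmlic


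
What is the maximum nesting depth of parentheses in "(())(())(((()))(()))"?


Input: "(())(())(((()))(()))"
Tracking depth:
  Position 0 '(': depth becomes 1
  Position 1 '(': depth becomes 2
  Position 2 ')': depth becomes 1
  Position 3 ')': depth becomes 0
  Position 4 '(': depth becomes 1
  Position 5 '(': depth becomes 2
  Position 6 ')': depth becomes 1
  Position 7 ')': depth becomes 0
  Position 8 '(': depth becomes 1
  Position 9 '(': depth becomes 2
  Position 10 '(': depth becomes 3
  Position 11 '(': depth becomes 4
  Position 12 ')': depth becomes 3
  Position 13 ')': depth becomes 2
  Position 14 ')': depth becomes 1
  Position 15 '(': depth becomes 2
  Position 16 '(': depth becomes 3
  Position 17 ')': depth becomes 2
  Position 18 ')': depth becomes 1
  Position 19 ')': depth becomes 0
Maximum depth reached: 4

4


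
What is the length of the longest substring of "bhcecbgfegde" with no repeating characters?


Input: "bhcecbgfegde"
Sliding window (track last position of each char):
  Position 0 ('b'): window [0,0] length 1 -- new best
  Position 1 ('h'): window [0,1] length 2 -- new best
  Position 2 ('c'): window [0,2] length 3 -- new best
  Position 3 ('e'): window [0,3] length 4 -- new best
  Position 4 ('c'): repeat (last at 2), move window start to 3
  Position 4 ('c'): window [3,4] length 2
  Position 5 ('b'): window [3,5] length 3
  Position 6 ('g'): window [3,6] length 4
  Position 7 ('f'): window [3,7] length 5 -- new best
  Position 8 ('e'): repeat (last at 3), move window start to 4
  Position 8 ('e'): window [4,8] length 5
  Position 9 ('g'): repeat (last at 6), move window start to 7
  Position 9 ('g'): window [7,9] length 3
  Position 10 ('d'): window [7,10] length 4
  Position 11 ('e'): repeat (last at 8), move window start to 9
  Position 11 ('e'): window [9,11] length 3
Longest substring with no repeats: "ecbgf" with length 5

5


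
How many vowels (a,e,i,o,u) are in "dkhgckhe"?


Input: dkhgckhe
Checking each character:
  'd' at position 0: consonant
  'k' at position 1: consonant
  'h' at position 2: consonant
  'g' at position 3: consonant
  'c' at position 4: consonant
  'k' at position 5: consonant
  'h' at position 6: consonant
  'e' at position 7: vowel (running total: 1)
Total vowels: 1

1


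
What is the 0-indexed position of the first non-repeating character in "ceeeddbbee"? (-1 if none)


Input: ceeeddbbee
Character frequencies:
  'b': 2
  'c': 1
  'd': 2
  'e': 5
Scanning left to right for freq == 1:
  Position 0 ('c'): unique! => answer = 0

0


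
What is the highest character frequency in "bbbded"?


Input: bbbded
Character counts:
  'b': 3
  'd': 2
  'e': 1
Maximum frequency: 3

3


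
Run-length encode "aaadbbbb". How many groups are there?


Input: aaadbbbb
Scanning for consecutive runs:
  Group 1: 'a' x 3 (positions 0-2)
  Group 2: 'd' x 1 (positions 3-3)
  Group 3: 'b' x 4 (positions 4-7)
Total groups: 3

3


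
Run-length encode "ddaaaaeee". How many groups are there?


Input: ddaaaaeee
Scanning for consecutive runs:
  Group 1: 'd' x 2 (positions 0-1)
  Group 2: 'a' x 4 (positions 2-5)
  Group 3: 'e' x 3 (positions 6-8)
Total groups: 3

3


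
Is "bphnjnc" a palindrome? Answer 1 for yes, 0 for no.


Input: bphnjnc
Reversed: cnjnhpb
  Compare pos 0 ('b') with pos 6 ('c'): MISMATCH
  Compare pos 1 ('p') with pos 5 ('n'): MISMATCH
  Compare pos 2 ('h') with pos 4 ('j'): MISMATCH
Result: not a palindrome

0


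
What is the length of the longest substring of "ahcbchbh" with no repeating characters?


Input: "ahcbchbh"
Sliding window (track last position of each char):
  Position 0 ('a'): window [0,0] length 1 -- new best
  Position 1 ('h'): window [0,1] length 2 -- new best
  Position 2 ('c'): window [0,2] length 3 -- new best
  Position 3 ('b'): window [0,3] length 4 -- new best
  Position 4 ('c'): repeat (last at 2), move window start to 3
  Position 4 ('c'): window [3,4] length 2
  Position 5 ('h'): window [3,5] length 3
  Position 6 ('b'): repeat (last at 3), move window start to 4
  Position 6 ('b'): window [4,6] length 3
  Position 7 ('h'): repeat (last at 5), move window start to 6
  Position 7 ('h'): window [6,7] length 2
Longest substring with no repeats: "ahcb" with length 4

4


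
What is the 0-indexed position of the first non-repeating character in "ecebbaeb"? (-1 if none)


Input: ecebbaeb
Character frequencies:
  'a': 1
  'b': 3
  'c': 1
  'e': 3
Scanning left to right for freq == 1:
  Position 0 ('e'): freq=3, skip
  Position 1 ('c'): unique! => answer = 1

1


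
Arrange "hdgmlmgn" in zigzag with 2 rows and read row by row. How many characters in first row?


Zigzag "hdgmlmgn" into 2 rows:
Placing characters:
  'h' => row 0
  'd' => row 1
  'g' => row 0
  'm' => row 1
  'l' => row 0
  'm' => row 1
  'g' => row 0
  'n' => row 1
Rows:
  Row 0: "hglg"
  Row 1: "dmmn"
First row length: 4

4


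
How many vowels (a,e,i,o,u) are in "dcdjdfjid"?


Input: dcdjdfjid
Checking each character:
  'd' at position 0: consonant
  'c' at position 1: consonant
  'd' at position 2: consonant
  'j' at position 3: consonant
  'd' at position 4: consonant
  'f' at position 5: consonant
  'j' at position 6: consonant
  'i' at position 7: vowel (running total: 1)
  'd' at position 8: consonant
Total vowels: 1

1


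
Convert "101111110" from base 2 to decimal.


Input: "101111110" in base 2
Positional expansion:
  Digit '1' (value 1) x 2^8 = 256
  Digit '0' (value 0) x 2^7 = 0
  Digit '1' (value 1) x 2^6 = 64
  Digit '1' (value 1) x 2^5 = 32
  Digit '1' (value 1) x 2^4 = 16
  Digit '1' (value 1) x 2^3 = 8
  Digit '1' (value 1) x 2^2 = 4
  Digit '1' (value 1) x 2^1 = 2
  Digit '0' (value 0) x 2^0 = 0
Sum = 382

382


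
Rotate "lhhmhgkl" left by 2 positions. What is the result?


Input: "lhhmhgkl", rotate left by 2
First 2 characters: "lh"
Remaining characters: "hmhgkl"
Concatenate remaining + first: "hmhgkl" + "lh" = "hmhgkllh"

hmhgkllh


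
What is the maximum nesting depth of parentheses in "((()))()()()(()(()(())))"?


Input: "((()))()()()(()(()(())))"
Tracking depth:
  Position 0 '(': depth becomes 1
  Position 1 '(': depth becomes 2
  Position 2 '(': depth becomes 3
  Position 3 ')': depth becomes 2
  Position 4 ')': depth becomes 1
  Position 5 ')': depth becomes 0
  Position 6 '(': depth becomes 1
  Position 7 ')': depth becomes 0
  Position 8 '(': depth becomes 1
  Position 9 ')': depth becomes 0
  Position 10 '(': depth becomes 1
  Position 11 ')': depth becomes 0
  Position 12 '(': depth becomes 1
  Position 13 '(': depth becomes 2
  Position 14 ')': depth becomes 1
  Position 15 '(': depth becomes 2
  Position 16 '(': depth becomes 3
  Position 17 ')': depth becomes 2
  Position 18 '(': depth becomes 3
  Position 19 '(': depth becomes 4
  Position 20 ')': depth becomes 3
  Position 21 ')': depth becomes 2
  Position 22 ')': depth becomes 1
  Position 23 ')': depth becomes 0
Maximum depth reached: 4

4


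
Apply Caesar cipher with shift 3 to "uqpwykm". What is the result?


Caesar cipher: shift "uqpwykm" by 3
  'u' (pos 20) + 3 = pos 23 = 'x'
  'q' (pos 16) + 3 = pos 19 = 't'
  'p' (pos 15) + 3 = pos 18 = 's'
  'w' (pos 22) + 3 = pos 25 = 'z'
  'y' (pos 24) + 3 = pos 1 = 'b'
  'k' (pos 10) + 3 = pos 13 = 'n'
  'm' (pos 12) + 3 = pos 15 = 'p'
Result: xtszbnp

xtszbnp


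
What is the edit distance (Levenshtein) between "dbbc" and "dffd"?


Computing edit distance: "dbbc" -> "dffd"
DP table:
           d    f    f    d
      0    1    2    3    4
  d   1    0    1    2    3
  b   2    1    1    2    3
  b   3    2    2    2    3
  c   4    3    3    3    3
Edit distance = dp[4][4] = 3

3


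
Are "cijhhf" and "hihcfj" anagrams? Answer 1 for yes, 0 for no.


Strings: "cijhhf", "hihcfj"
Sorted first:  cfhhij
Sorted second: cfhhij
Sorted forms match => anagrams

1


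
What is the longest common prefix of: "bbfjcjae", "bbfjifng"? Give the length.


Words: bbfjcjae, bbfjifng
  Position 0: all 'b' => match
  Position 1: all 'b' => match
  Position 2: all 'f' => match
  Position 3: all 'j' => match
  Position 4: ('c', 'i') => mismatch, stop
LCP = "bbfj" (length 4)

4


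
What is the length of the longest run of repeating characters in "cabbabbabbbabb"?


Input: "cabbabbabbbabb"
Scanning for longest run:
  Position 1 ('a'): new char, reset run to 1
  Position 2 ('b'): new char, reset run to 1
  Position 3 ('b'): continues run of 'b', length=2
  Position 4 ('a'): new char, reset run to 1
  Position 5 ('b'): new char, reset run to 1
  Position 6 ('b'): continues run of 'b', length=2
  Position 7 ('a'): new char, reset run to 1
  Position 8 ('b'): new char, reset run to 1
  Position 9 ('b'): continues run of 'b', length=2
  Position 10 ('b'): continues run of 'b', length=3
  Position 11 ('a'): new char, reset run to 1
  Position 12 ('b'): new char, reset run to 1
  Position 13 ('b'): continues run of 'b', length=2
Longest run: 'b' with length 3

3


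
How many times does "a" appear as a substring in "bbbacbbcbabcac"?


Searching for "a" in "bbbacbbcbabcac"
Scanning each position:
  Position 0: "b" => no
  Position 1: "b" => no
  Position 2: "b" => no
  Position 3: "a" => MATCH
  Position 4: "c" => no
  Position 5: "b" => no
  Position 6: "b" => no
  Position 7: "c" => no
  Position 8: "b" => no
  Position 9: "a" => MATCH
  Position 10: "b" => no
  Position 11: "c" => no
  Position 12: "a" => MATCH
  Position 13: "c" => no
Total occurrences: 3

3


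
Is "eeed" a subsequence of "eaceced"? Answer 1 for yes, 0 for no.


Check if "eeed" is a subsequence of "eaceced"
Greedy scan:
  Position 0 ('e'): matches sub[0] = 'e'
  Position 1 ('a'): no match needed
  Position 2 ('c'): no match needed
  Position 3 ('e'): matches sub[1] = 'e'
  Position 4 ('c'): no match needed
  Position 5 ('e'): matches sub[2] = 'e'
  Position 6 ('d'): matches sub[3] = 'd'
All 4 characters matched => is a subsequence

1


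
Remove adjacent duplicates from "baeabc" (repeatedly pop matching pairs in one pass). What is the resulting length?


Input: baeabc
Stack-based adjacent duplicate removal:
  Read 'b': push. Stack: b
  Read 'a': push. Stack: ba
  Read 'e': push. Stack: bae
  Read 'a': push. Stack: baea
  Read 'b': push. Stack: baeab
  Read 'c': push. Stack: baeabc
Final stack: "baeabc" (length 6)

6


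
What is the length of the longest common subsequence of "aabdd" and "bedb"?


LCS of "aabdd" and "bedb"
DP table:
           b    e    d    b
      0    0    0    0    0
  a   0    0    0    0    0
  a   0    0    0    0    0
  b   0    1    1    1    1
  d   0    1    1    2    2
  d   0    1    1    2    2
LCS length = dp[5][4] = 2

2


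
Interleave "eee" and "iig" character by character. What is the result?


Interleaving "eee" and "iig":
  Position 0: 'e' from first, 'i' from second => "ei"
  Position 1: 'e' from first, 'i' from second => "ei"
  Position 2: 'e' from first, 'g' from second => "eg"
Result: eieieg

eieieg


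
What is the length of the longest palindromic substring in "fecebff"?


Input: "fecebff"
Checking substrings for palindromes:
  [1:4] "ece" (len 3) => palindrome
  [5:7] "ff" (len 2) => palindrome
Longest palindromic substring: "ece" with length 3

3


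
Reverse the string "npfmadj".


Input: npfmadj
Reading characters right to left:
  Position 6: 'j'
  Position 5: 'd'
  Position 4: 'a'
  Position 3: 'm'
  Position 2: 'f'
  Position 1: 'p'
  Position 0: 'n'
Reversed: jdamfpn

jdamfpn


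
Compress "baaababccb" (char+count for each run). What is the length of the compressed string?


Input: baaababccb
Runs:
  'b' x 1 => "b1"
  'a' x 3 => "a3"
  'b' x 1 => "b1"
  'a' x 1 => "a1"
  'b' x 1 => "b1"
  'c' x 2 => "c2"
  'b' x 1 => "b1"
Compressed: "b1a3b1a1b1c2b1"
Compressed length: 14

14


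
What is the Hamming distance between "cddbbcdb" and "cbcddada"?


Comparing "cddbbcdb" and "cbcddada" position by position:
  Position 0: 'c' vs 'c' => same
  Position 1: 'd' vs 'b' => differ
  Position 2: 'd' vs 'c' => differ
  Position 3: 'b' vs 'd' => differ
  Position 4: 'b' vs 'd' => differ
  Position 5: 'c' vs 'a' => differ
  Position 6: 'd' vs 'd' => same
  Position 7: 'b' vs 'a' => differ
Total differences (Hamming distance): 6

6


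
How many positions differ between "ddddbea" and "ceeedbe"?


Comparing "ddddbea" and "ceeedbe" position by position:
  Position 0: 'd' vs 'c' => DIFFER
  Position 1: 'd' vs 'e' => DIFFER
  Position 2: 'd' vs 'e' => DIFFER
  Position 3: 'd' vs 'e' => DIFFER
  Position 4: 'b' vs 'd' => DIFFER
  Position 5: 'e' vs 'b' => DIFFER
  Position 6: 'a' vs 'e' => DIFFER
Positions that differ: 7

7


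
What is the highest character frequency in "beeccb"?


Input: beeccb
Character counts:
  'b': 2
  'c': 2
  'e': 2
Maximum frequency: 2

2


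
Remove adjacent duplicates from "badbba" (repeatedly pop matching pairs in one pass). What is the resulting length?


Input: badbba
Stack-based adjacent duplicate removal:
  Read 'b': push. Stack: b
  Read 'a': push. Stack: ba
  Read 'd': push. Stack: bad
  Read 'b': push. Stack: badb
  Read 'b': matches stack top 'b' => pop. Stack: bad
  Read 'a': push. Stack: bada
Final stack: "bada" (length 4)

4


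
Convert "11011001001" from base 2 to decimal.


Input: "11011001001" in base 2
Positional expansion:
  Digit '1' (value 1) x 2^10 = 1024
  Digit '1' (value 1) x 2^9 = 512
  Digit '0' (value 0) x 2^8 = 0
  Digit '1' (value 1) x 2^7 = 128
  Digit '1' (value 1) x 2^6 = 64
  Digit '0' (value 0) x 2^5 = 0
  Digit '0' (value 0) x 2^4 = 0
  Digit '1' (value 1) x 2^3 = 8
  Digit '0' (value 0) x 2^2 = 0
  Digit '0' (value 0) x 2^1 = 0
  Digit '1' (value 1) x 2^0 = 1
Sum = 1737

1737


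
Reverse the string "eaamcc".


Input: eaamcc
Reading characters right to left:
  Position 5: 'c'
  Position 4: 'c'
  Position 3: 'm'
  Position 2: 'a'
  Position 1: 'a'
  Position 0: 'e'
Reversed: ccmaae

ccmaae


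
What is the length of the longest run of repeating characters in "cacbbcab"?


Input: "cacbbcab"
Scanning for longest run:
  Position 1 ('a'): new char, reset run to 1
  Position 2 ('c'): new char, reset run to 1
  Position 3 ('b'): new char, reset run to 1
  Position 4 ('b'): continues run of 'b', length=2
  Position 5 ('c'): new char, reset run to 1
  Position 6 ('a'): new char, reset run to 1
  Position 7 ('b'): new char, reset run to 1
Longest run: 'b' with length 2

2


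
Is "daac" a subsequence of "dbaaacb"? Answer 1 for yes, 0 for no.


Check if "daac" is a subsequence of "dbaaacb"
Greedy scan:
  Position 0 ('d'): matches sub[0] = 'd'
  Position 1 ('b'): no match needed
  Position 2 ('a'): matches sub[1] = 'a'
  Position 3 ('a'): matches sub[2] = 'a'
  Position 4 ('a'): no match needed
  Position 5 ('c'): matches sub[3] = 'c'
  Position 6 ('b'): no match needed
All 4 characters matched => is a subsequence

1


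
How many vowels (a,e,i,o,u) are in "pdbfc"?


Input: pdbfc
Checking each character:
  'p' at position 0: consonant
  'd' at position 1: consonant
  'b' at position 2: consonant
  'f' at position 3: consonant
  'c' at position 4: consonant
Total vowels: 0

0


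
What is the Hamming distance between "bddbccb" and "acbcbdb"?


Comparing "bddbccb" and "acbcbdb" position by position:
  Position 0: 'b' vs 'a' => differ
  Position 1: 'd' vs 'c' => differ
  Position 2: 'd' vs 'b' => differ
  Position 3: 'b' vs 'c' => differ
  Position 4: 'c' vs 'b' => differ
  Position 5: 'c' vs 'd' => differ
  Position 6: 'b' vs 'b' => same
Total differences (Hamming distance): 6

6


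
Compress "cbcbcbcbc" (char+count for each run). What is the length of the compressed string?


Input: cbcbcbcbc
Runs:
  'c' x 1 => "c1"
  'b' x 1 => "b1"
  'c' x 1 => "c1"
  'b' x 1 => "b1"
  'c' x 1 => "c1"
  'b' x 1 => "b1"
  'c' x 1 => "c1"
  'b' x 1 => "b1"
  'c' x 1 => "c1"
Compressed: "c1b1c1b1c1b1c1b1c1"
Compressed length: 18

18


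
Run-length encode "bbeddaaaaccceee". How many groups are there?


Input: bbeddaaaaccceee
Scanning for consecutive runs:
  Group 1: 'b' x 2 (positions 0-1)
  Group 2: 'e' x 1 (positions 2-2)
  Group 3: 'd' x 2 (positions 3-4)
  Group 4: 'a' x 4 (positions 5-8)
  Group 5: 'c' x 3 (positions 9-11)
  Group 6: 'e' x 3 (positions 12-14)
Total groups: 6

6


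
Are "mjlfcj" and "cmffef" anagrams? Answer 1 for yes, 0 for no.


Strings: "mjlfcj", "cmffef"
Sorted first:  cfjjlm
Sorted second: cefffm
Differ at position 1: 'f' vs 'e' => not anagrams

0


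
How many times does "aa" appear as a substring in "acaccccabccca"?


Searching for "aa" in "acaccccabccca"
Scanning each position:
  Position 0: "ac" => no
  Position 1: "ca" => no
  Position 2: "ac" => no
  Position 3: "cc" => no
  Position 4: "cc" => no
  Position 5: "cc" => no
  Position 6: "ca" => no
  Position 7: "ab" => no
  Position 8: "bc" => no
  Position 9: "cc" => no
  Position 10: "cc" => no
  Position 11: "ca" => no
Total occurrences: 0

0


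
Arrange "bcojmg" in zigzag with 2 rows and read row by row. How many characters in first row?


Zigzag "bcojmg" into 2 rows:
Placing characters:
  'b' => row 0
  'c' => row 1
  'o' => row 0
  'j' => row 1
  'm' => row 0
  'g' => row 1
Rows:
  Row 0: "bom"
  Row 1: "cjg"
First row length: 3

3


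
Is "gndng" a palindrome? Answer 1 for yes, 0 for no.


Input: gndng
Reversed: gndng
  Compare pos 0 ('g') with pos 4 ('g'): match
  Compare pos 1 ('n') with pos 3 ('n'): match
Result: palindrome

1


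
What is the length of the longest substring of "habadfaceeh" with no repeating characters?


Input: "habadfaceeh"
Sliding window (track last position of each char):
  Position 0 ('h'): window [0,0] length 1 -- new best
  Position 1 ('a'): window [0,1] length 2 -- new best
  Position 2 ('b'): window [0,2] length 3 -- new best
  Position 3 ('a'): repeat (last at 1), move window start to 2
  Position 3 ('a'): window [2,3] length 2
  Position 4 ('d'): window [2,4] length 3
  Position 5 ('f'): window [2,5] length 4 -- new best
  Position 6 ('a'): repeat (last at 3), move window start to 4
  Position 6 ('a'): window [4,6] length 3
  Position 7 ('c'): window [4,7] length 4
  Position 8 ('e'): window [4,8] length 5 -- new best
  Position 9 ('e'): repeat (last at 8), move window start to 9
  Position 9 ('e'): window [9,9] length 1
  Position 10 ('h'): window [9,10] length 2
Longest substring with no repeats: "dface" with length 5

5


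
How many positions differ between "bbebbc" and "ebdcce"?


Comparing "bbebbc" and "ebdcce" position by position:
  Position 0: 'b' vs 'e' => DIFFER
  Position 1: 'b' vs 'b' => same
  Position 2: 'e' vs 'd' => DIFFER
  Position 3: 'b' vs 'c' => DIFFER
  Position 4: 'b' vs 'c' => DIFFER
  Position 5: 'c' vs 'e' => DIFFER
Positions that differ: 5

5


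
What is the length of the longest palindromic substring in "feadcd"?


Input: "feadcd"
Checking substrings for palindromes:
  [3:6] "dcd" (len 3) => palindrome
Longest palindromic substring: "dcd" with length 3

3


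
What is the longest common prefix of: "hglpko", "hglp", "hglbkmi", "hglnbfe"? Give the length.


Words: hglpko, hglp, hglbkmi, hglnbfe
  Position 0: all 'h' => match
  Position 1: all 'g' => match
  Position 2: all 'l' => match
  Position 3: ('p', 'p', 'b', 'n') => mismatch, stop
LCP = "hgl" (length 3)

3


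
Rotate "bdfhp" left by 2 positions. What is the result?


Input: "bdfhp", rotate left by 2
First 2 characters: "bd"
Remaining characters: "fhp"
Concatenate remaining + first: "fhp" + "bd" = "fhpbd"

fhpbd


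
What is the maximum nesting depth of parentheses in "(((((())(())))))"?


Input: "(((((())(())))))"
Tracking depth:
  Position 0 '(': depth becomes 1
  Position 1 '(': depth becomes 2
  Position 2 '(': depth becomes 3
  Position 3 '(': depth becomes 4
  Position 4 '(': depth becomes 5
  Position 5 '(': depth becomes 6
  Position 6 ')': depth becomes 5
  Position 7 ')': depth becomes 4
  Position 8 '(': depth becomes 5
  Position 9 '(': depth becomes 6
  Position 10 ')': depth becomes 5
  Position 11 ')': depth becomes 4
  Position 12 ')': depth becomes 3
  Position 13 ')': depth becomes 2
  Position 14 ')': depth becomes 1
  Position 15 ')': depth becomes 0
Maximum depth reached: 6

6


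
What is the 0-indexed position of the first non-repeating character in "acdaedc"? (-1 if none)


Input: acdaedc
Character frequencies:
  'a': 2
  'c': 2
  'd': 2
  'e': 1
Scanning left to right for freq == 1:
  Position 0 ('a'): freq=2, skip
  Position 1 ('c'): freq=2, skip
  Position 2 ('d'): freq=2, skip
  Position 3 ('a'): freq=2, skip
  Position 4 ('e'): unique! => answer = 4

4


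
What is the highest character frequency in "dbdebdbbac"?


Input: dbdebdbbac
Character counts:
  'a': 1
  'b': 4
  'c': 1
  'd': 3
  'e': 1
Maximum frequency: 4

4


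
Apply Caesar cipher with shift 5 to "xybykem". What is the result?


Caesar cipher: shift "xybykem" by 5
  'x' (pos 23) + 5 = pos 2 = 'c'
  'y' (pos 24) + 5 = pos 3 = 'd'
  'b' (pos 1) + 5 = pos 6 = 'g'
  'y' (pos 24) + 5 = pos 3 = 'd'
  'k' (pos 10) + 5 = pos 15 = 'p'
  'e' (pos 4) + 5 = pos 9 = 'j'
  'm' (pos 12) + 5 = pos 17 = 'r'
Result: cdgdpjr

cdgdpjr


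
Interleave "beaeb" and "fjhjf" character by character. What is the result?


Interleaving "beaeb" and "fjhjf":
  Position 0: 'b' from first, 'f' from second => "bf"
  Position 1: 'e' from first, 'j' from second => "ej"
  Position 2: 'a' from first, 'h' from second => "ah"
  Position 3: 'e' from first, 'j' from second => "ej"
  Position 4: 'b' from first, 'f' from second => "bf"
Result: bfejahejbf

bfejahejbf


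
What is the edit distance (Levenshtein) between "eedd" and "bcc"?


Computing edit distance: "eedd" -> "bcc"
DP table:
           b    c    c
      0    1    2    3
  e   1    1    2    3
  e   2    2    2    3
  d   3    3    3    3
  d   4    4    4    4
Edit distance = dp[4][3] = 4

4


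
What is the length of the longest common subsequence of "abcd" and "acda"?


LCS of "abcd" and "acda"
DP table:
           a    c    d    a
      0    0    0    0    0
  a   0    1    1    1    1
  b   0    1    1    1    1
  c   0    1    2    2    2
  d   0    1    2    3    3
LCS length = dp[4][4] = 3

3


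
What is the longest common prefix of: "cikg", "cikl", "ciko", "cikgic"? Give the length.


Words: cikg, cikl, ciko, cikgic
  Position 0: all 'c' => match
  Position 1: all 'i' => match
  Position 2: all 'k' => match
  Position 3: ('g', 'l', 'o', 'g') => mismatch, stop
LCP = "cik" (length 3)

3


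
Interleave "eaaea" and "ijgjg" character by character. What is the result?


Interleaving "eaaea" and "ijgjg":
  Position 0: 'e' from first, 'i' from second => "ei"
  Position 1: 'a' from first, 'j' from second => "aj"
  Position 2: 'a' from first, 'g' from second => "ag"
  Position 3: 'e' from first, 'j' from second => "ej"
  Position 4: 'a' from first, 'g' from second => "ag"
Result: eiajagejag

eiajagejag


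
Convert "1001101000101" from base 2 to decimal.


Input: "1001101000101" in base 2
Positional expansion:
  Digit '1' (value 1) x 2^12 = 4096
  Digit '0' (value 0) x 2^11 = 0
  Digit '0' (value 0) x 2^10 = 0
  Digit '1' (value 1) x 2^9 = 512
  Digit '1' (value 1) x 2^8 = 256
  Digit '0' (value 0) x 2^7 = 0
  Digit '1' (value 1) x 2^6 = 64
  Digit '0' (value 0) x 2^5 = 0
  Digit '0' (value 0) x 2^4 = 0
  Digit '0' (value 0) x 2^3 = 0
  Digit '1' (value 1) x 2^2 = 4
  Digit '0' (value 0) x 2^1 = 0
  Digit '1' (value 1) x 2^0 = 1
Sum = 4933

4933


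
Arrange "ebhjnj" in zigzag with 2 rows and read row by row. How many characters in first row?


Zigzag "ebhjnj" into 2 rows:
Placing characters:
  'e' => row 0
  'b' => row 1
  'h' => row 0
  'j' => row 1
  'n' => row 0
  'j' => row 1
Rows:
  Row 0: "ehn"
  Row 1: "bjj"
First row length: 3

3


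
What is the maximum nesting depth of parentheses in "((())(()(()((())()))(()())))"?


Input: "((())(()(()((())()))(()())))"
Tracking depth:
  Position 0 '(': depth becomes 1
  Position 1 '(': depth becomes 2
  Position 2 '(': depth becomes 3
  Position 3 ')': depth becomes 2
  Position 4 ')': depth becomes 1
  Position 5 '(': depth becomes 2
  Position 6 '(': depth becomes 3
  Position 7 ')': depth becomes 2
  Position 8 '(': depth becomes 3
  Position 9 '(': depth becomes 4
  Position 10 ')': depth becomes 3
  Position 11 '(': depth becomes 4
  Position 12 '(': depth becomes 5
  Position 13 '(': depth becomes 6
  Position 14 ')': depth becomes 5
  Position 15 ')': depth becomes 4
  Position 16 '(': depth becomes 5
  Position 17 ')': depth becomes 4
  Position 18 ')': depth becomes 3
  Position 19 ')': depth becomes 2
  Position 20 '(': depth becomes 3
  Position 21 '(': depth becomes 4
  Position 22 ')': depth becomes 3
  Position 23 '(': depth becomes 4
  Position 24 ')': depth becomes 3
  Position 25 ')': depth becomes 2
  Position 26 ')': depth becomes 1
  Position 27 ')': depth becomes 0
Maximum depth reached: 6

6


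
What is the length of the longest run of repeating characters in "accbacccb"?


Input: "accbacccb"
Scanning for longest run:
  Position 1 ('c'): new char, reset run to 1
  Position 2 ('c'): continues run of 'c', length=2
  Position 3 ('b'): new char, reset run to 1
  Position 4 ('a'): new char, reset run to 1
  Position 5 ('c'): new char, reset run to 1
  Position 6 ('c'): continues run of 'c', length=2
  Position 7 ('c'): continues run of 'c', length=3
  Position 8 ('b'): new char, reset run to 1
Longest run: 'c' with length 3

3


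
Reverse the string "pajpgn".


Input: pajpgn
Reading characters right to left:
  Position 5: 'n'
  Position 4: 'g'
  Position 3: 'p'
  Position 2: 'j'
  Position 1: 'a'
  Position 0: 'p'
Reversed: ngpjap

ngpjap


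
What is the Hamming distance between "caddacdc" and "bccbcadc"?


Comparing "caddacdc" and "bccbcadc" position by position:
  Position 0: 'c' vs 'b' => differ
  Position 1: 'a' vs 'c' => differ
  Position 2: 'd' vs 'c' => differ
  Position 3: 'd' vs 'b' => differ
  Position 4: 'a' vs 'c' => differ
  Position 5: 'c' vs 'a' => differ
  Position 6: 'd' vs 'd' => same
  Position 7: 'c' vs 'c' => same
Total differences (Hamming distance): 6

6


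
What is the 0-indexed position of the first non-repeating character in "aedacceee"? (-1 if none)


Input: aedacceee
Character frequencies:
  'a': 2
  'c': 2
  'd': 1
  'e': 4
Scanning left to right for freq == 1:
  Position 0 ('a'): freq=2, skip
  Position 1 ('e'): freq=4, skip
  Position 2 ('d'): unique! => answer = 2

2


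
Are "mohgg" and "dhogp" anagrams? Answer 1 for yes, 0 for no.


Strings: "mohgg", "dhogp"
Sorted first:  gghmo
Sorted second: dghop
Differ at position 0: 'g' vs 'd' => not anagrams

0


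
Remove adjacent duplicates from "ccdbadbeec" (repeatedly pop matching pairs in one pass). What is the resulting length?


Input: ccdbadbeec
Stack-based adjacent duplicate removal:
  Read 'c': push. Stack: c
  Read 'c': matches stack top 'c' => pop. Stack: (empty)
  Read 'd': push. Stack: d
  Read 'b': push. Stack: db
  Read 'a': push. Stack: dba
  Read 'd': push. Stack: dbad
  Read 'b': push. Stack: dbadb
  Read 'e': push. Stack: dbadbe
  Read 'e': matches stack top 'e' => pop. Stack: dbadb
  Read 'c': push. Stack: dbadbc
Final stack: "dbadbc" (length 6)

6


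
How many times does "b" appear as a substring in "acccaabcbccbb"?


Searching for "b" in "acccaabcbccbb"
Scanning each position:
  Position 0: "a" => no
  Position 1: "c" => no
  Position 2: "c" => no
  Position 3: "c" => no
  Position 4: "a" => no
  Position 5: "a" => no
  Position 6: "b" => MATCH
  Position 7: "c" => no
  Position 8: "b" => MATCH
  Position 9: "c" => no
  Position 10: "c" => no
  Position 11: "b" => MATCH
  Position 12: "b" => MATCH
Total occurrences: 4

4


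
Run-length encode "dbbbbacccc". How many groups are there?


Input: dbbbbacccc
Scanning for consecutive runs:
  Group 1: 'd' x 1 (positions 0-0)
  Group 2: 'b' x 4 (positions 1-4)
  Group 3: 'a' x 1 (positions 5-5)
  Group 4: 'c' x 4 (positions 6-9)
Total groups: 4

4


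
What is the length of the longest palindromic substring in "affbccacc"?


Input: "affbccacc"
Checking substrings for palindromes:
  [4:9] "ccacc" (len 5) => palindrome
  [5:8] "cac" (len 3) => palindrome
  [1:3] "ff" (len 2) => palindrome
  [4:6] "cc" (len 2) => palindrome
  [7:9] "cc" (len 2) => palindrome
Longest palindromic substring: "ccacc" with length 5

5


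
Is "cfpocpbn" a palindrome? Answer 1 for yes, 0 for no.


Input: cfpocpbn
Reversed: nbpcopfc
  Compare pos 0 ('c') with pos 7 ('n'): MISMATCH
  Compare pos 1 ('f') with pos 6 ('b'): MISMATCH
  Compare pos 2 ('p') with pos 5 ('p'): match
  Compare pos 3 ('o') with pos 4 ('c'): MISMATCH
Result: not a palindrome

0


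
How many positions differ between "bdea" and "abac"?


Comparing "bdea" and "abac" position by position:
  Position 0: 'b' vs 'a' => DIFFER
  Position 1: 'd' vs 'b' => DIFFER
  Position 2: 'e' vs 'a' => DIFFER
  Position 3: 'a' vs 'c' => DIFFER
Positions that differ: 4

4


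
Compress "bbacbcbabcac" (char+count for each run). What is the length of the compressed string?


Input: bbacbcbabcac
Runs:
  'b' x 2 => "b2"
  'a' x 1 => "a1"
  'c' x 1 => "c1"
  'b' x 1 => "b1"
  'c' x 1 => "c1"
  'b' x 1 => "b1"
  'a' x 1 => "a1"
  'b' x 1 => "b1"
  'c' x 1 => "c1"
  'a' x 1 => "a1"
  'c' x 1 => "c1"
Compressed: "b2a1c1b1c1b1a1b1c1a1c1"
Compressed length: 22

22


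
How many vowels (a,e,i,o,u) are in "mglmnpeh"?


Input: mglmnpeh
Checking each character:
  'm' at position 0: consonant
  'g' at position 1: consonant
  'l' at position 2: consonant
  'm' at position 3: consonant
  'n' at position 4: consonant
  'p' at position 5: consonant
  'e' at position 6: vowel (running total: 1)
  'h' at position 7: consonant
Total vowels: 1

1


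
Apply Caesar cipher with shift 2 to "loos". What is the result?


Caesar cipher: shift "loos" by 2
  'l' (pos 11) + 2 = pos 13 = 'n'
  'o' (pos 14) + 2 = pos 16 = 'q'
  'o' (pos 14) + 2 = pos 16 = 'q'
  's' (pos 18) + 2 = pos 20 = 'u'
Result: nqqu

nqqu


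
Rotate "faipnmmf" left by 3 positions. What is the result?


Input: "faipnmmf", rotate left by 3
First 3 characters: "fai"
Remaining characters: "pnmmf"
Concatenate remaining + first: "pnmmf" + "fai" = "pnmmffai"

pnmmffai


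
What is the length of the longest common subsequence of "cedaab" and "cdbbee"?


LCS of "cedaab" and "cdbbee"
DP table:
           c    d    b    b    e    e
      0    0    0    0    0    0    0
  c   0    1    1    1    1    1    1
  e   0    1    1    1    1    2    2
  d   0    1    2    2    2    2    2
  a   0    1    2    2    2    2    2
  a   0    1    2    2    2    2    2
  b   0    1    2    3    3    3    3
LCS length = dp[6][6] = 3

3


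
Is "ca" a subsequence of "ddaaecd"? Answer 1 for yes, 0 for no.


Check if "ca" is a subsequence of "ddaaecd"
Greedy scan:
  Position 0 ('d'): no match needed
  Position 1 ('d'): no match needed
  Position 2 ('a'): no match needed
  Position 3 ('a'): no match needed
  Position 4 ('e'): no match needed
  Position 5 ('c'): matches sub[0] = 'c'
  Position 6 ('d'): no match needed
Only matched 1/2 characters => not a subsequence

0


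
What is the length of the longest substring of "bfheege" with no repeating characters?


Input: "bfheege"
Sliding window (track last position of each char):
  Position 0 ('b'): window [0,0] length 1 -- new best
  Position 1 ('f'): window [0,1] length 2 -- new best
  Position 2 ('h'): window [0,2] length 3 -- new best
  Position 3 ('e'): window [0,3] length 4 -- new best
  Position 4 ('e'): repeat (last at 3), move window start to 4
  Position 4 ('e'): window [4,4] length 1
  Position 5 ('g'): window [4,5] length 2
  Position 6 ('e'): repeat (last at 4), move window start to 5
  Position 6 ('e'): window [5,6] length 2
Longest substring with no repeats: "bfhe" with length 4

4


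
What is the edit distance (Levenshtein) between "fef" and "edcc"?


Computing edit distance: "fef" -> "edcc"
DP table:
           e    d    c    c
      0    1    2    3    4
  f   1    1    2    3    4
  e   2    1    2    3    4
  f   3    2    2    3    4
Edit distance = dp[3][4] = 4

4


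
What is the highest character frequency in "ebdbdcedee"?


Input: ebdbdcedee
Character counts:
  'b': 2
  'c': 1
  'd': 3
  'e': 4
Maximum frequency: 4

4


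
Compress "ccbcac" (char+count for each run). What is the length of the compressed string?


Input: ccbcac
Runs:
  'c' x 2 => "c2"
  'b' x 1 => "b1"
  'c' x 1 => "c1"
  'a' x 1 => "a1"
  'c' x 1 => "c1"
Compressed: "c2b1c1a1c1"
Compressed length: 10

10


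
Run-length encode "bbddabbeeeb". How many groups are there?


Input: bbddabbeeeb
Scanning for consecutive runs:
  Group 1: 'b' x 2 (positions 0-1)
  Group 2: 'd' x 2 (positions 2-3)
  Group 3: 'a' x 1 (positions 4-4)
  Group 4: 'b' x 2 (positions 5-6)
  Group 5: 'e' x 3 (positions 7-9)
  Group 6: 'b' x 1 (positions 10-10)
Total groups: 6

6
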